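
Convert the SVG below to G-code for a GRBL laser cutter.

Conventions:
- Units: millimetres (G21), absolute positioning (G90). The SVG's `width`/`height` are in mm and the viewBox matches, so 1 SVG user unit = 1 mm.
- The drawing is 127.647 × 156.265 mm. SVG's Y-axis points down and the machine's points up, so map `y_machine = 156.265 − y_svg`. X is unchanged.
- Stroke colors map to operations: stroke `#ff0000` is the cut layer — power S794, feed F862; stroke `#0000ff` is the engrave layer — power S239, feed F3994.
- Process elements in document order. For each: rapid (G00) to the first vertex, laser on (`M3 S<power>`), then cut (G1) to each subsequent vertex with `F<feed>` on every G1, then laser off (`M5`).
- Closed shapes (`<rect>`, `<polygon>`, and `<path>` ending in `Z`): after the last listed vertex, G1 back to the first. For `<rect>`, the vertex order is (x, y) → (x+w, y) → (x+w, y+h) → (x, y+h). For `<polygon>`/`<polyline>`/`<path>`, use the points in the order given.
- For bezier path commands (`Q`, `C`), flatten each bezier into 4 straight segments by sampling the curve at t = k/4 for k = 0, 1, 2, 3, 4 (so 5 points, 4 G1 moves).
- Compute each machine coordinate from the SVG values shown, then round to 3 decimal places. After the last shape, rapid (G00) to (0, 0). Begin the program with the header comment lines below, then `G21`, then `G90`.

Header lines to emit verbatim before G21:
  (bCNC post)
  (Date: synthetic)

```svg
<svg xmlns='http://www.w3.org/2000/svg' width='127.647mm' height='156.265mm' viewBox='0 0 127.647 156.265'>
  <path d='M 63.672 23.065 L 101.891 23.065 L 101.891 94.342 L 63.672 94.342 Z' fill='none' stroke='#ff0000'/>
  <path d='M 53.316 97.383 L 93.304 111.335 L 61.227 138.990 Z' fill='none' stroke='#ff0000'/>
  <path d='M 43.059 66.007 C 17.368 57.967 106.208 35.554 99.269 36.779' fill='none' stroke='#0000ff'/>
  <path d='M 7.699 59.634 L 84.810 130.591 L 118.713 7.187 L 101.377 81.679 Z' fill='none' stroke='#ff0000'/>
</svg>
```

(bCNC post)
(Date: synthetic)
G21
G90
G00 X63.672 Y133.200
M3 S794
G1 X101.891 Y133.200 F862
G1 X101.891 Y61.923 F862
G1 X63.672 Y61.923 F862
G1 X63.672 Y133.200 F862
M5
G00 X53.316 Y58.882
M3 S794
G1 X93.304 Y44.930 F862
G1 X61.227 Y17.275 F862
G1 X53.316 Y58.882 F862
M5
G00 X43.059 Y90.258
M3 S239
G1 X41.979 Y98.389 F3994
G1 X64.132 Y108.346 F3994
G1 X89.801 Y116.567 F3994
G1 X99.269 Y119.486 F3994
M5
G00 X7.699 Y96.631
M3 S794
G1 X84.810 Y25.674 F862
G1 X118.713 Y149.078 F862
G1 X101.377 Y74.586 F862
G1 X7.699 Y96.631 F862
M5
G00 X0.000 Y0.000

viewBox `0 0 127.647 156.265` with mm width/height → 1 unit = 1 mm. Flip: y_m = 156.265 − y_svg.

**Shape 1** — `<path>` rectangle, stroke `#ff0000` → cut (S794, F862). Machine vertices: (63.672,133.200) → (101.891,133.200) → (101.891,61.923) → (63.672,61.923) → (63.672,133.200). Closed: final G1 returns to the first vertex.

**Shape 2** — `<path>` regular polygon, stroke `#ff0000` → cut (S794, F862). Machine vertices: (53.316,58.882) → (93.304,44.930) → (61.227,17.275) → (53.316,58.882). Closed: final G1 returns to the first vertex.

**Shape 3** — `<path>` cubic bezier, stroke `#0000ff` → engrave (S239, F3994). Control points (SVG): P0=(43.059,66.007), P1=(17.368,57.967), P2=(106.208,35.554), P3=(99.269,36.779); sampled at t=k/4. Machine vertices: (43.059,90.258) → (41.979,98.389) → (64.132,108.346) → (89.801,116.567) → (99.269,119.486). Open path.

**Shape 4** — `<path>` closed polygon, stroke `#ff0000` → cut (S794, F862). Machine vertices: (7.699,96.631) → (84.810,25.674) → (118.713,149.078) → (101.377,74.586) → (7.699,96.631). Closed: final G1 returns to the first vertex.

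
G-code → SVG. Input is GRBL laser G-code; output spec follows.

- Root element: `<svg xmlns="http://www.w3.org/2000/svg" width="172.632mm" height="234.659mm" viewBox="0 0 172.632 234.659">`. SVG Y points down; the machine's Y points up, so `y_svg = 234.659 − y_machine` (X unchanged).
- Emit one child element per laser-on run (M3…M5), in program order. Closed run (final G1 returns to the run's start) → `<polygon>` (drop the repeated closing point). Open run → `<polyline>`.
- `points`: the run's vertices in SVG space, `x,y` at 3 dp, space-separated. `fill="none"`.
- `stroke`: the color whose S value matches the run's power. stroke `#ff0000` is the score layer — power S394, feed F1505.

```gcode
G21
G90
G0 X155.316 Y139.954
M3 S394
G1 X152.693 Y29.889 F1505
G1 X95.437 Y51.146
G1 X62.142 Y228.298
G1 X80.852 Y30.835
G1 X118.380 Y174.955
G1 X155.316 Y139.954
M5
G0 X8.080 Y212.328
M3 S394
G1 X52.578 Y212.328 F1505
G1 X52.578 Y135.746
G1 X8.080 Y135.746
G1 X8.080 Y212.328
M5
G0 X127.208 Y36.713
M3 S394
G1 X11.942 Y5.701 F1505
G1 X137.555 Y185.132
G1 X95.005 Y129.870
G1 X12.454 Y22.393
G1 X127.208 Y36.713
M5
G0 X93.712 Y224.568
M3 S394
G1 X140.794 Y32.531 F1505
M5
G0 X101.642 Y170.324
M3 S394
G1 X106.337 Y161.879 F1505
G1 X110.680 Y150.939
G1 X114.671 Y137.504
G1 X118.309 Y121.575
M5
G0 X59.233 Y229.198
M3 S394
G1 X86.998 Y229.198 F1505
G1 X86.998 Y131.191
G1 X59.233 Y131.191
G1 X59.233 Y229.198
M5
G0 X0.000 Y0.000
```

<svg xmlns="http://www.w3.org/2000/svg" width="172.632mm" height="234.659mm" viewBox="0 0 172.632 234.659">
  <polygon points="155.316,94.705 152.693,204.770 95.437,183.513 62.142,6.361 80.852,203.824 118.380,59.704" fill="none" stroke="#ff0000"/>
  <polygon points="8.080,22.331 52.578,22.331 52.578,98.913 8.080,98.913" fill="none" stroke="#ff0000"/>
  <polygon points="127.208,197.946 11.942,228.958 137.555,49.527 95.005,104.789 12.454,212.266" fill="none" stroke="#ff0000"/>
  <polyline points="93.712,10.091 140.794,202.128" fill="none" stroke="#ff0000"/>
  <polyline points="101.642,64.335 106.337,72.780 110.680,83.720 114.671,97.155 118.309,113.084" fill="none" stroke="#ff0000"/>
  <polygon points="59.233,5.461 86.998,5.461 86.998,103.468 59.233,103.468" fill="none" stroke="#ff0000"/>
</svg>

y_svg = 234.659 − y_m. Every run uses S394, so all elements get stroke `#ff0000` (score).

[1] closed run; points: 155.316,94.705 152.693,204.770 95.437,183.513 62.142,6.361 80.852,203.824 118.380,59.704

[2] closed run; points: 8.080,22.331 52.578,22.331 52.578,98.913 8.080,98.913

[3] closed run; points: 127.208,197.946 11.942,228.958 137.555,49.527 95.005,104.789 12.454,212.266

[4] open run; points: 93.712,10.091 140.794,202.128

[5] open run; points: 101.642,64.335 106.337,72.780 110.680,83.720 114.671,97.155 118.309,113.084

[6] closed run; points: 59.233,5.461 86.998,5.461 86.998,103.468 59.233,103.468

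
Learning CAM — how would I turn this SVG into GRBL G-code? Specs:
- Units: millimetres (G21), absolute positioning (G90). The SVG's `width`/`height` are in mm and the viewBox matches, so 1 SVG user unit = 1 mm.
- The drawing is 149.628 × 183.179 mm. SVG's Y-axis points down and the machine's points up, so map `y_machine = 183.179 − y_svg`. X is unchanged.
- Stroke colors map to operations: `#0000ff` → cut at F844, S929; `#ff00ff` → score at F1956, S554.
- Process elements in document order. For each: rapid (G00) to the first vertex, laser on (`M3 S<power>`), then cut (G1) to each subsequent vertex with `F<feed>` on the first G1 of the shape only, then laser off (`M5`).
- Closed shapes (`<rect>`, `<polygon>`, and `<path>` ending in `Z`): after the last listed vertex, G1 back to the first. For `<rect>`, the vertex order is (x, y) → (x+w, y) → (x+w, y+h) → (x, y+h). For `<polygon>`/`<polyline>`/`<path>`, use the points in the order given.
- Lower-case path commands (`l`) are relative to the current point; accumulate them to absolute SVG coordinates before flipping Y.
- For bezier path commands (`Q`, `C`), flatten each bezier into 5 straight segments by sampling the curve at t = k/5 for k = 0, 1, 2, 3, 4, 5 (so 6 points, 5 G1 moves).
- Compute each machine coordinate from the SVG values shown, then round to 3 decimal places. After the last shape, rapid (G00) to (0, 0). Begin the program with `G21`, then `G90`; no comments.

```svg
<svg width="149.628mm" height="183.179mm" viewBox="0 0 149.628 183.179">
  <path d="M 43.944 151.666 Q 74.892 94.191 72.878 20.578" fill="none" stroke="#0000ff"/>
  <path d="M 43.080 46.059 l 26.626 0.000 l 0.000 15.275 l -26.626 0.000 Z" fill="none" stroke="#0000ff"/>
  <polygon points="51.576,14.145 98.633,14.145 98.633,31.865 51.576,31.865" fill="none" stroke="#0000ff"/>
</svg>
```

G21
G90
G00 X43.944 Y31.513
M3 S929
G1 X55.005 Y55.149 F844
G1 X63.428 Y80.075
G1 X69.215 Y106.293
G1 X72.365 Y133.801
G1 X72.878 Y162.601
M5
G00 X43.080 Y137.120
M3 S929
G1 X69.706 Y137.120 F844
G1 X69.706 Y121.845
G1 X43.080 Y121.845
G1 X43.080 Y137.120
M5
G00 X51.576 Y169.034
M3 S929
G1 X98.633 Y169.034 F844
G1 X98.633 Y151.314
G1 X51.576 Y151.314
G1 X51.576 Y169.034
M5
G00 X0.000 Y0.000

1 u = 1 mm; y_m = 183.179 − y.

[1] `<path>` quadratic bezier, #0000ff→cut S929 F844: (43.944,31.513) → (55.005,55.149) → (63.428,80.075) → (69.215,106.293) → (72.365,133.801) → (72.878,162.601)

[2] `<path>` rectangle, #0000ff→cut S929 F844: (43.080,137.120) → (69.706,137.120) → (69.706,121.845) → (43.080,121.845) → (43.080,137.120) (closed)

[3] `<polygon>` rectangle, #0000ff→cut S929 F844: (51.576,169.034) → (98.633,169.034) → (98.633,151.314) → (51.576,151.314) → (51.576,169.034) (closed)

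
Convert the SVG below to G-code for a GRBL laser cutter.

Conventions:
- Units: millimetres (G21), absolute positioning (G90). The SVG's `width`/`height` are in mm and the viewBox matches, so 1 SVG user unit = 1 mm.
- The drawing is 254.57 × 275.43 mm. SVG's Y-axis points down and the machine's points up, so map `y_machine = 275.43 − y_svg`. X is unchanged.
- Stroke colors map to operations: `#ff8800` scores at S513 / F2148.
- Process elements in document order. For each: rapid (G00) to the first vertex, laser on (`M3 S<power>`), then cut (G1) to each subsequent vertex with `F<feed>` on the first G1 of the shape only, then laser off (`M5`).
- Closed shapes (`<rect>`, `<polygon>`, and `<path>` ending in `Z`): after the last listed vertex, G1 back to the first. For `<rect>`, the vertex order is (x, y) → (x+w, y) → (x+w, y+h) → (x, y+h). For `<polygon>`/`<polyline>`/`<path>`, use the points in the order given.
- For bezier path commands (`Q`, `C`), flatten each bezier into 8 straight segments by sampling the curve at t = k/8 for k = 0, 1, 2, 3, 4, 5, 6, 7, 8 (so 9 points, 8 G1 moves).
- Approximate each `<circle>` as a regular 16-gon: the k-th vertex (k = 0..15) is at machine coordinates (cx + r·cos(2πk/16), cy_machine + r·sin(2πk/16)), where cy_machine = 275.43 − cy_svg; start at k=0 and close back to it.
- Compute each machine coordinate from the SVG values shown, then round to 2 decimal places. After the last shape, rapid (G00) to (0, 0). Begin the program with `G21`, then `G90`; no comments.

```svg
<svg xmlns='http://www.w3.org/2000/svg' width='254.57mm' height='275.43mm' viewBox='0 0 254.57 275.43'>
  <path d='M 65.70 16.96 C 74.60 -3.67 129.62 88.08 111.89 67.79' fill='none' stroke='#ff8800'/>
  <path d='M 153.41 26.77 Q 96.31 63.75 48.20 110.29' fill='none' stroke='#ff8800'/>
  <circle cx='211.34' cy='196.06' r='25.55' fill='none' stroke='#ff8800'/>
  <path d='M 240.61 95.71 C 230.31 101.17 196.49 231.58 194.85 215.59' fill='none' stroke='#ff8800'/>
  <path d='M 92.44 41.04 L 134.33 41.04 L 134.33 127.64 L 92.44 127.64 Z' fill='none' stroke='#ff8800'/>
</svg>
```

G21
G90
G00 X65.70 Y258.47
M3 S513
G1 X70.97 Y261.38 F2148
G1 X79.17 Y256.38
G1 X88.90 Y246.10
G1 X98.78 Y233.18
G1 X107.41 Y220.25
G1 X113.40 Y209.92
G1 X115.36 Y204.84
G1 X111.89 Y207.64
M5
G00 X153.41 Y248.66
M3 S513
G1 X139.28 Y239.27 F2148
G1 X125.42 Y229.57
G1 X111.85 Y219.58
G1 X98.56 Y209.29
G1 X85.55 Y198.70
G1 X72.82 Y187.81
G1 X60.37 Y176.63
G1 X48.20 Y165.14
M5
G00 X236.89 Y79.37
M3 S513
G1 X234.95 Y89.15 F2148
G1 X229.41 Y97.44
G1 X221.12 Y102.98
G1 X211.34 Y104.92
G1 X201.56 Y102.98
G1 X193.27 Y97.44
G1 X187.73 Y89.15
G1 X185.79 Y79.37
G1 X187.73 Y69.59
G1 X193.27 Y61.30
G1 X201.56 Y55.76
G1 X211.34 Y53.82
G1 X221.12 Y55.76
G1 X229.41 Y61.30
G1 X234.95 Y69.59
G1 X236.89 Y79.37
M5
G00 X240.61 Y179.72
M3 S513
G1 X235.75 Y172.35 F2148
G1 X229.35 Y156.44
G1 X222.04 Y135.17
G1 X214.48 Y111.74
G1 X207.33 Y89.30
G1 X201.24 Y71.06
G1 X196.86 Y60.18
G1 X194.85 Y59.84
M5
G00 X92.44 Y234.39
M3 S513
G1 X134.33 Y234.39 F2148
G1 X134.33 Y147.79
G1 X92.44 Y147.79
G1 X92.44 Y234.39
M5
G00 X0.00 Y0.00

viewBox `0 0 254.57 275.43` with mm width/height → 1 unit = 1 mm. Flip: y_m = 275.43 − y_svg.

**Shape 1** — `<path>` cubic bezier, stroke `#ff8800` → score (S513, F2148). Control points (SVG): P0=(65.70,16.96), P1=(74.60,-3.67), P2=(129.62,88.08), P3=(111.89,67.79); sampled at t=k/8. Machine vertices: (65.70,258.47) → (70.97,261.38) → (79.17,256.38) → (88.90,246.10) → (98.78,233.18) → (107.41,220.25) → (113.40,209.92) → (115.36,204.84) → (111.89,207.64). Open path.

**Shape 2** — `<path>` quadratic bezier, stroke `#ff8800` → score (S513, F2148). Control points (SVG): P0=(153.41,26.77), P1=(96.31,63.75), P2=(48.20,110.29); sampled at t=k/8. Machine vertices: (153.41,248.66) → (139.28,239.27) → (125.42,229.57) → (111.85,219.58) → (98.56,209.29) → (85.55,198.70) → (72.82,187.81) → (60.37,176.63) → (48.20,165.14). Open path.

**Shape 3** — `<circle>` circle, stroke `#ff8800` → score (S513, F2148). Machine vertices: (236.89,79.37) → (234.95,89.15) → (229.41,97.44) → (221.12,102.98) → (211.34,104.92) → (201.56,102.98) → (193.27,97.44) → (187.73,89.15) → (185.79,79.37) → (187.73,69.59) → (193.27,61.30) → (201.56,55.76) → (211.34,53.82) → (221.12,55.76) → (229.41,61.30) → (234.95,69.59) → (236.89,79.37). Closed: final G1 returns to the first vertex.

**Shape 4** — `<path>` cubic bezier, stroke `#ff8800` → score (S513, F2148). Control points (SVG): P0=(240.61,95.71), P1=(230.31,101.17), P2=(196.49,231.58), P3=(194.85,215.59); sampled at t=k/8. Machine vertices: (240.61,179.72) → (235.75,172.35) → (229.35,156.44) → (222.04,135.17) → (214.48,111.74) → (207.33,89.30) → (201.24,71.06) → (196.86,60.18) → (194.85,59.84). Open path.

**Shape 5** — `<path>` rectangle, stroke `#ff8800` → score (S513, F2148). Machine vertices: (92.44,234.39) → (134.33,234.39) → (134.33,147.79) → (92.44,147.79) → (92.44,234.39). Closed: final G1 returns to the first vertex.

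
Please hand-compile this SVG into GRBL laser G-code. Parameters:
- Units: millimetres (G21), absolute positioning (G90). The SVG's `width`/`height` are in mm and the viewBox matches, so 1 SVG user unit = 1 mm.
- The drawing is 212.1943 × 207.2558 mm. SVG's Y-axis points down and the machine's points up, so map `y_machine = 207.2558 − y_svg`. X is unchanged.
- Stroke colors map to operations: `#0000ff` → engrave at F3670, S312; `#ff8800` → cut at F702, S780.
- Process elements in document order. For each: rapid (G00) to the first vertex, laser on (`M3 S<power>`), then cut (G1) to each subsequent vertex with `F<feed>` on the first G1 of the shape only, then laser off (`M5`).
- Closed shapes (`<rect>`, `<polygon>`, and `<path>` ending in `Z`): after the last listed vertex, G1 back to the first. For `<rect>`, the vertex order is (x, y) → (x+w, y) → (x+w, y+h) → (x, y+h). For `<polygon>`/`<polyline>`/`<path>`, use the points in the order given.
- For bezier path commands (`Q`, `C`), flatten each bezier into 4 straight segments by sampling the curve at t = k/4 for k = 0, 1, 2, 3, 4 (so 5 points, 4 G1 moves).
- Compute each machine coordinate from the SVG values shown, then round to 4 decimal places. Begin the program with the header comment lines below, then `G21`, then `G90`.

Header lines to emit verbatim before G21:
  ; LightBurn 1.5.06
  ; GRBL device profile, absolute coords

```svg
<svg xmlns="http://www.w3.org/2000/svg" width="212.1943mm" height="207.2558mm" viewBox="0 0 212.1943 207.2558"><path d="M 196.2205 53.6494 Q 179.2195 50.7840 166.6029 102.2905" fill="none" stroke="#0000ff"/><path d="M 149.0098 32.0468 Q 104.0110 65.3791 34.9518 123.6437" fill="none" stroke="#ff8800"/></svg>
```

; LightBurn 1.5.06
; GRBL device profile, absolute coords
G21
G90
G00 X196.2205 Y153.6064
M3 S312
G1 X187.9940 Y151.6409 F3670
G1 X180.3156 Y142.8788
G1 X173.1852 Y127.3203
G1 X166.6029 Y104.9653
M5
G00 X149.0098 Y175.2090
M3 S780
G1 X125.0066 Y156.9846 F702
G1 X97.9959 Y135.6436
G1 X67.9776 Y111.1861
G1 X34.9518 Y83.6121
M5

Since the viewBox matches the mm dimensions, user units are millimetres directly. The only transform is the Y-flip y_m = 207.2558 − y_svg.

Shape 1 is a quadratic bezier drawn with `<path>`. Its stroke #0000ff means engrave at S312, F3670. After flipping Y the toolpath is (196.2205,153.6064) → (187.9940,151.6409) → (180.3156,142.8788) → (173.1852,127.3203) → (166.6029,104.9653).

Shape 2 is a quadratic bezier drawn with `<path>`. Its stroke #ff8800 means cut at S780, F702. After flipping Y the toolpath is (149.0098,175.2090) → (125.0066,156.9846) → (97.9959,135.6436) → (67.9776,111.1861) → (34.9518,83.6121).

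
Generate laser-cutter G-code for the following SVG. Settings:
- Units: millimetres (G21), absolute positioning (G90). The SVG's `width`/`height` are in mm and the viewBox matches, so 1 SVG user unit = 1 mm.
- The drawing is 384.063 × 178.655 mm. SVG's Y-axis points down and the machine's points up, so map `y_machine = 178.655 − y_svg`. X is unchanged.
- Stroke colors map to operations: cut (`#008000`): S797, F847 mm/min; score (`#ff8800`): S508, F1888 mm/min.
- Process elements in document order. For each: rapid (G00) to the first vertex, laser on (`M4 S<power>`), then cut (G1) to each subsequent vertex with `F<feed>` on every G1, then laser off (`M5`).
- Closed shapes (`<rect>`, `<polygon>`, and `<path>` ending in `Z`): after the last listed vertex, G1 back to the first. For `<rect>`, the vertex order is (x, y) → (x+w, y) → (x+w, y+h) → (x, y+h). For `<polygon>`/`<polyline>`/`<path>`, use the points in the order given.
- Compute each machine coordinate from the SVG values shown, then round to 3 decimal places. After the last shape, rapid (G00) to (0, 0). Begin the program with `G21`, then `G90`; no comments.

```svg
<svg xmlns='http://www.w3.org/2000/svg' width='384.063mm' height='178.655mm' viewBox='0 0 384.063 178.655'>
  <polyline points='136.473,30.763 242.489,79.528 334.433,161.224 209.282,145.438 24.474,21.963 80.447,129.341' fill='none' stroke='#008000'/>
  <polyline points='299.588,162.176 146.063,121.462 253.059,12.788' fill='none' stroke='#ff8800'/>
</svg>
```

G21
G90
G00 X136.473 Y147.892
M4 S797
G1 X242.489 Y99.127 F847
G1 X334.433 Y17.431 F847
G1 X209.282 Y33.217 F847
G1 X24.474 Y156.692 F847
G1 X80.447 Y49.314 F847
M5
G00 X299.588 Y16.479
M4 S508
G1 X146.063 Y57.193 F1888
G1 X253.059 Y165.867 F1888
M5
G00 X0.000 Y0.000

viewBox `0 0 384.063 178.655` with mm width/height → 1 unit = 1 mm. Flip: y_m = 178.655 − y_svg.

**Shape 1** — `<polyline>` open polyline, stroke `#008000` → cut (S797, F847). Machine vertices: (136.473,147.892) → (242.489,99.127) → (334.433,17.431) → (209.282,33.217) → (24.474,156.692) → (80.447,49.314). Open path.

**Shape 2** — `<polyline>` open polyline, stroke `#ff8800` → score (S508, F1888). Machine vertices: (299.588,16.479) → (146.063,57.193) → (253.059,165.867). Open path.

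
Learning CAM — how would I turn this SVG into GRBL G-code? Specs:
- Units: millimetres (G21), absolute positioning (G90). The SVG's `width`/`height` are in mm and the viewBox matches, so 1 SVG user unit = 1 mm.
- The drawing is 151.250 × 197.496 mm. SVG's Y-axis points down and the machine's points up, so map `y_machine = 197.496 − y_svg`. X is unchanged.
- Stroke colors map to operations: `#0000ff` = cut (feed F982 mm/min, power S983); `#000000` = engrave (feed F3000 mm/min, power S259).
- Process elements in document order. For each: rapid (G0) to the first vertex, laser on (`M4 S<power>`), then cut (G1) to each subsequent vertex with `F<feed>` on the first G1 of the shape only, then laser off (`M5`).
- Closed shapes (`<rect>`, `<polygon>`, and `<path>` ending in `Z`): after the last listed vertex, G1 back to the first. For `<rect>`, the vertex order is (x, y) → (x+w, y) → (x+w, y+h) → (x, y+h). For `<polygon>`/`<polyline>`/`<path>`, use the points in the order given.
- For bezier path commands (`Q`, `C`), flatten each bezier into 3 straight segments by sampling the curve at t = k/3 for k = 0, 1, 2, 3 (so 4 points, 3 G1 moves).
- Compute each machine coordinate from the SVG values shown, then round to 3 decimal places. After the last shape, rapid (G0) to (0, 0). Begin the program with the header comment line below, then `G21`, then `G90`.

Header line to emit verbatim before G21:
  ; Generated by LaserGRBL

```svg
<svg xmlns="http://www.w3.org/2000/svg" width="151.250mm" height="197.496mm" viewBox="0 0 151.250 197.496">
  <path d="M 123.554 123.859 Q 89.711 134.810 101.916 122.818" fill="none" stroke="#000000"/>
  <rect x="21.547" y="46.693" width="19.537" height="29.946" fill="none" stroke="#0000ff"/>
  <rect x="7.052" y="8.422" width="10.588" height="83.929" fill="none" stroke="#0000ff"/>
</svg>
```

1 u = 1 mm; y_m = 197.496 − y.

[1] `<path>` quadratic bezier, #000000→engrave S259 F3000: (123.554,73.637) → (106.108,68.886) → (98.896,69.233) → (101.916,74.678)

[2] `<rect>` rectangle, #0000ff→cut S983 F982: (21.547,150.803) → (41.084,150.803) → (41.084,120.857) → (21.547,120.857) → (21.547,150.803) (closed)

[3] `<rect>` rectangle, #0000ff→cut S983 F982: (7.052,189.074) → (17.640,189.074) → (17.640,105.145) → (7.052,105.145) → (7.052,189.074) (closed)

; Generated by LaserGRBL
G21
G90
G0 X123.554 Y73.637
M4 S259
G1 X106.108 Y68.886 F3000
G1 X98.896 Y69.233
G1 X101.916 Y74.678
M5
G0 X21.547 Y150.803
M4 S983
G1 X41.084 Y150.803 F982
G1 X41.084 Y120.857
G1 X21.547 Y120.857
G1 X21.547 Y150.803
M5
G0 X7.052 Y189.074
M4 S983
G1 X17.640 Y189.074 F982
G1 X17.640 Y105.145
G1 X7.052 Y105.145
G1 X7.052 Y189.074
M5
G0 X0.000 Y0.000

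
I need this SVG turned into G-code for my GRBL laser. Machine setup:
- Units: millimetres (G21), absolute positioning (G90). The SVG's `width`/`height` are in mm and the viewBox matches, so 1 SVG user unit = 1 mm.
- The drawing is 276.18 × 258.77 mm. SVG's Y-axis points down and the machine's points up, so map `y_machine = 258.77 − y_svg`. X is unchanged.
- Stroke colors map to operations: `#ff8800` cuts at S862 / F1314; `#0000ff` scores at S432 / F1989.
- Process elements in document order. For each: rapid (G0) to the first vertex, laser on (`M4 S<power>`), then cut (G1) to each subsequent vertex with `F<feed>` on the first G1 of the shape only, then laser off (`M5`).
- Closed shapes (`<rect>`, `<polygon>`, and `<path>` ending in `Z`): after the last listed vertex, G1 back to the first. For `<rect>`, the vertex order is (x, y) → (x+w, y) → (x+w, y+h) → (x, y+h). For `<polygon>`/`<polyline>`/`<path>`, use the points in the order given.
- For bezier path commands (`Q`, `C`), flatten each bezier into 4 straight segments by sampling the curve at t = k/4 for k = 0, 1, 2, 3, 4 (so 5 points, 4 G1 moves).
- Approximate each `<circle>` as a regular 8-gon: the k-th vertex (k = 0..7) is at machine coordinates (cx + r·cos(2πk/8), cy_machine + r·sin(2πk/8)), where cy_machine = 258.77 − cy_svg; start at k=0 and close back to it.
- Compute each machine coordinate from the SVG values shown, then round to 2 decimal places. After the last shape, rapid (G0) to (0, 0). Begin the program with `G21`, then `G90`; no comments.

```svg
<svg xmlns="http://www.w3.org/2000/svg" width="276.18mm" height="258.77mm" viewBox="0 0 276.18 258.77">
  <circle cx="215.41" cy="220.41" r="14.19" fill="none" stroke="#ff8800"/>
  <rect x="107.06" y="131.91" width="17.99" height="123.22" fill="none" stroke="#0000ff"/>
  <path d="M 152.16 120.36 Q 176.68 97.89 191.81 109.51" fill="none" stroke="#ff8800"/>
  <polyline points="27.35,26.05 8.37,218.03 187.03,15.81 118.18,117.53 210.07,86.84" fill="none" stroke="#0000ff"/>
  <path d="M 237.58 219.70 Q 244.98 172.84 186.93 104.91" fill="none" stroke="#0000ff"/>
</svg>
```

viewBox `0 0 276.18 258.77` with mm width/height → 1 unit = 1 mm. Flip: y_m = 258.77 − y_svg.

**Shape 1** — `<circle>` circle, stroke `#ff8800` → cut (S862, F1314). Machine vertices: (229.60,38.36) → (225.44,48.39) → (215.41,52.55) → (205.38,48.39) → (201.22,38.36) → (205.38,28.33) → (215.41,24.17) → (225.44,28.33) → (229.60,38.36). Closed: final G1 returns to the first vertex.

**Shape 2** — `<rect>` rectangle, stroke `#0000ff` → score (S432, F1989). Machine vertices: (107.06,126.86) → (125.05,126.86) → (125.05,3.64) → (107.06,3.64) → (107.06,126.86). Closed: final G1 returns to the first vertex.

**Shape 3** — `<path>` quadratic bezier, stroke `#ff8800` → cut (S862, F1314). Control points (SVG): P0=(152.16,120.36), P1=(176.68,97.89), P2=(191.81,109.51); sampled at t=k/4. Machine vertices: (152.16,138.41) → (163.83,147.51) → (174.33,152.36) → (183.66,152.94) → (191.81,149.26). Open path.

**Shape 4** — `<polyline>` open polyline, stroke `#0000ff` → score (S432, F1989). Machine vertices: (27.35,232.72) → (8.37,40.74) → (187.03,242.96) → (118.18,141.24) → (210.07,171.93). Open path.

**Shape 5** — `<path>` quadratic bezier, stroke `#0000ff` → score (S432, F1989). Control points (SVG): P0=(237.58,219.70), P1=(244.98,172.84), P2=(186.93,104.91); sampled at t=k/4. Machine vertices: (237.58,39.07) → (237.19,63.82) → (228.62,91.20) → (211.86,121.21) → (186.93,153.86). Open path.

G21
G90
G0 X229.60 Y38.36
M4 S862
G1 X225.44 Y48.39 F1314
G1 X215.41 Y52.55
G1 X205.38 Y48.39
G1 X201.22 Y38.36
G1 X205.38 Y28.33
G1 X215.41 Y24.17
G1 X225.44 Y28.33
G1 X229.60 Y38.36
M5
G0 X107.06 Y126.86
M4 S432
G1 X125.05 Y126.86 F1989
G1 X125.05 Y3.64
G1 X107.06 Y3.64
G1 X107.06 Y126.86
M5
G0 X152.16 Y138.41
M4 S862
G1 X163.83 Y147.51 F1314
G1 X174.33 Y152.36
G1 X183.66 Y152.94
G1 X191.81 Y149.26
M5
G0 X27.35 Y232.72
M4 S432
G1 X8.37 Y40.74 F1989
G1 X187.03 Y242.96
G1 X118.18 Y141.24
G1 X210.07 Y171.93
M5
G0 X237.58 Y39.07
M4 S432
G1 X237.19 Y63.82 F1989
G1 X228.62 Y91.20
G1 X211.86 Y121.21
G1 X186.93 Y153.86
M5
G0 X0.00 Y0.00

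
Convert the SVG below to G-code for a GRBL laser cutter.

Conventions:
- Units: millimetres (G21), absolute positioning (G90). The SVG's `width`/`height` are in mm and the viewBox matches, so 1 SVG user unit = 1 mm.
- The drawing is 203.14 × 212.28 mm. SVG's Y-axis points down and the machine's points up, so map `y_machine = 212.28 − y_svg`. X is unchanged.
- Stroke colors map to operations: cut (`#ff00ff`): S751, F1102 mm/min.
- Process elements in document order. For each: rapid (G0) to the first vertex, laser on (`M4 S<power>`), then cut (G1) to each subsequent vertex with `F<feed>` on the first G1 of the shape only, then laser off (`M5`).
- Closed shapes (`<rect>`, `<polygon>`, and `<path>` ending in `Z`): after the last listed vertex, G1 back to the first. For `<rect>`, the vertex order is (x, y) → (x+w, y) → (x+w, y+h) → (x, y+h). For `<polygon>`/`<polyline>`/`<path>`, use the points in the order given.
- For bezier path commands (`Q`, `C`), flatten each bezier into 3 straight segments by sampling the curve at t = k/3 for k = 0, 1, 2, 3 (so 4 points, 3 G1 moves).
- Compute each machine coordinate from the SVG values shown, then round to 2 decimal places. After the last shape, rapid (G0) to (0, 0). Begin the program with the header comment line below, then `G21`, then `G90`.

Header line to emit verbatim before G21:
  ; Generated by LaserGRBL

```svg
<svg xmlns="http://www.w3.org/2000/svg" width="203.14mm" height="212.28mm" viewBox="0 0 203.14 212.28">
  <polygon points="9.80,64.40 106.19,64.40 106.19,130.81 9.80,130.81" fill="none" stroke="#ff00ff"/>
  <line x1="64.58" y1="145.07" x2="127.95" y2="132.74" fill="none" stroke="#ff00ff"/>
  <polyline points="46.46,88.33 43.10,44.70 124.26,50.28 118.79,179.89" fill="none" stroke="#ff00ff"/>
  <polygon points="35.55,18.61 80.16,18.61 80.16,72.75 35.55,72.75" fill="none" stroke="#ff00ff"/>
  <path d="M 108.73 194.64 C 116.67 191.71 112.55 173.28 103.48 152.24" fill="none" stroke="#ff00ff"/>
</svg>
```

; Generated by LaserGRBL
G21
G90
G0 X9.80 Y147.88
M4 S751
G1 X106.19 Y147.88 F1102
G1 X106.19 Y81.47
G1 X9.80 Y81.47
G1 X9.80 Y147.88
M5
G0 X64.58 Y67.21
M4 S751
G1 X127.95 Y79.54 F1102
M5
G0 X46.46 Y123.95
M4 S751
G1 X43.10 Y167.58 F1102
G1 X124.26 Y162.00
G1 X118.79 Y32.39
M5
G0 X35.55 Y193.67
M4 S751
G1 X80.16 Y193.67 F1102
G1 X80.16 Y139.53
G1 X35.55 Y139.53
G1 X35.55 Y193.67
M5
G0 X108.73 Y17.64
M4 S751
G1 X112.91 Y25.26 F1102
G1 X110.64 Y40.35
G1 X103.48 Y60.04
M5
G0 X0.00 Y0.00

Since the viewBox matches the mm dimensions, user units are millimetres directly. The only transform is the Y-flip y_m = 212.28 − y_svg.

Shape 1 is a rectangle drawn with `<polygon>`. Its stroke #ff00ff means cut at S751, F1102. After flipping Y the toolpath is (9.80,147.88) → (106.19,147.88) → (106.19,81.47) → (9.80,81.47) → (9.80,147.88), returning to the start.

Shape 2 is a line segment drawn with `<line>`. Its stroke #ff00ff means cut at S751, F1102. After flipping Y the toolpath is (64.58,67.21) → (127.95,79.54).

Shape 3 is a open polyline drawn with `<polyline>`. Its stroke #ff00ff means cut at S751, F1102. After flipping Y the toolpath is (46.46,123.95) → (43.10,167.58) → (124.26,162.00) → (118.79,32.39).

Shape 4 is a rectangle drawn with `<polygon>`. Its stroke #ff00ff means cut at S751, F1102. After flipping Y the toolpath is (35.55,193.67) → (80.16,193.67) → (80.16,139.53) → (35.55,139.53) → (35.55,193.67), returning to the start.

Shape 5 is a cubic bezier drawn with `<path>`. Its stroke #ff00ff means cut at S751, F1102. After flipping Y the toolpath is (108.73,17.64) → (112.91,25.26) → (110.64,40.35) → (103.48,60.04).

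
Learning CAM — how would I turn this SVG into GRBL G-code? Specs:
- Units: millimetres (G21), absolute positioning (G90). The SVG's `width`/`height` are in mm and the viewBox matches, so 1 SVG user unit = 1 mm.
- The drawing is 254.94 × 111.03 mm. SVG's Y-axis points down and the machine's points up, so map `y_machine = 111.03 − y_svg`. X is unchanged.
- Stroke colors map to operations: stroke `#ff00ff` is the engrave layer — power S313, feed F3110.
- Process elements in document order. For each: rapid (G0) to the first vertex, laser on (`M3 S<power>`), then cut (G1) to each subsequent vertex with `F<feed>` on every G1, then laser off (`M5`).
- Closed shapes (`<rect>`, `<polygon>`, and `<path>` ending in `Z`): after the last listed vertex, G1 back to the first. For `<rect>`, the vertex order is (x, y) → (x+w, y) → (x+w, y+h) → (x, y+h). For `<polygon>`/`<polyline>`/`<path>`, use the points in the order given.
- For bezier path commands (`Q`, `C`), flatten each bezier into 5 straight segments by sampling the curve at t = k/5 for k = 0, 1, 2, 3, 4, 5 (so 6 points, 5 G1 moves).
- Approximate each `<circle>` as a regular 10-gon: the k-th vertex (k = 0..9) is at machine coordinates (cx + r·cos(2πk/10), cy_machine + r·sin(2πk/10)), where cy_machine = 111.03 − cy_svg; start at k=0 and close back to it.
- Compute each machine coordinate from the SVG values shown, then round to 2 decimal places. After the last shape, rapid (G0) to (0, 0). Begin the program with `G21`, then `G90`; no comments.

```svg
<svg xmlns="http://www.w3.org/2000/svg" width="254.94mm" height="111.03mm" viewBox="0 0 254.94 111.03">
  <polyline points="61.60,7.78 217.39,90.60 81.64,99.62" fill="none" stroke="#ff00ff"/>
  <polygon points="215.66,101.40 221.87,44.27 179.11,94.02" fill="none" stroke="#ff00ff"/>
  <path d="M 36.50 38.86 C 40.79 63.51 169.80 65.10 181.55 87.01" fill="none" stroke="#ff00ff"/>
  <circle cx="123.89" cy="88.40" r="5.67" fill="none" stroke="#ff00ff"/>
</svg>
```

viewBox `0 0 254.94 111.03` with mm width/height → 1 unit = 1 mm. Flip: y_m = 111.03 − y_svg.

**Shape 1** — `<polyline>` open polyline, stroke `#ff00ff` → engrave (S313, F3110). Machine vertices: (61.60,103.25) → (217.39,20.43) → (81.64,11.41). Open path.

**Shape 2** — `<polygon>` closed polygon, stroke `#ff00ff` → engrave (S313, F3110). Machine vertices: (215.66,9.63) → (221.87,66.76) → (179.11,17.01) → (215.66,9.63). Closed: final G1 returns to the first vertex.

**Shape 3** — `<path>` cubic bezier, stroke `#ff00ff` → engrave (S313, F3110). Control points (SVG): P0=(36.50,38.86), P1=(40.79,63.51), P2=(169.80,65.10), P3=(181.55,87.01); sampled at t=k/5. Machine vertices: (36.50,72.17) → (52.10,59.80) → (86.03,50.88) → (126.65,43.33) → (162.36,35.07) → (181.55,24.02). Open path.

**Shape 4** — `<circle>` circle, stroke `#ff00ff` → engrave (S313, F3110). Machine vertices: (129.56,22.63) → (128.48,25.96) → (125.64,28.02) → (122.14,28.02) → (119.30,25.96) → (118.22,22.63) → (119.30,19.30) → (122.14,17.24) → (125.64,17.24) → (128.48,19.30) → (129.56,22.63). Closed: final G1 returns to the first vertex.

G21
G90
G0 X61.60 Y103.25
M3 S313
G1 X217.39 Y20.43 F3110
G1 X81.64 Y11.41 F3110
M5
G0 X215.66 Y9.63
M3 S313
G1 X221.87 Y66.76 F3110
G1 X179.11 Y17.01 F3110
G1 X215.66 Y9.63 F3110
M5
G0 X36.50 Y72.17
M3 S313
G1 X52.10 Y59.80 F3110
G1 X86.03 Y50.88 F3110
G1 X126.65 Y43.33 F3110
G1 X162.36 Y35.07 F3110
G1 X181.55 Y24.02 F3110
M5
G0 X129.56 Y22.63
M3 S313
G1 X128.48 Y25.96 F3110
G1 X125.64 Y28.02 F3110
G1 X122.14 Y28.02 F3110
G1 X119.30 Y25.96 F3110
G1 X118.22 Y22.63 F3110
G1 X119.30 Y19.30 F3110
G1 X122.14 Y17.24 F3110
G1 X125.64 Y17.24 F3110
G1 X128.48 Y19.30 F3110
G1 X129.56 Y22.63 F3110
M5
G0 X0.00 Y0.00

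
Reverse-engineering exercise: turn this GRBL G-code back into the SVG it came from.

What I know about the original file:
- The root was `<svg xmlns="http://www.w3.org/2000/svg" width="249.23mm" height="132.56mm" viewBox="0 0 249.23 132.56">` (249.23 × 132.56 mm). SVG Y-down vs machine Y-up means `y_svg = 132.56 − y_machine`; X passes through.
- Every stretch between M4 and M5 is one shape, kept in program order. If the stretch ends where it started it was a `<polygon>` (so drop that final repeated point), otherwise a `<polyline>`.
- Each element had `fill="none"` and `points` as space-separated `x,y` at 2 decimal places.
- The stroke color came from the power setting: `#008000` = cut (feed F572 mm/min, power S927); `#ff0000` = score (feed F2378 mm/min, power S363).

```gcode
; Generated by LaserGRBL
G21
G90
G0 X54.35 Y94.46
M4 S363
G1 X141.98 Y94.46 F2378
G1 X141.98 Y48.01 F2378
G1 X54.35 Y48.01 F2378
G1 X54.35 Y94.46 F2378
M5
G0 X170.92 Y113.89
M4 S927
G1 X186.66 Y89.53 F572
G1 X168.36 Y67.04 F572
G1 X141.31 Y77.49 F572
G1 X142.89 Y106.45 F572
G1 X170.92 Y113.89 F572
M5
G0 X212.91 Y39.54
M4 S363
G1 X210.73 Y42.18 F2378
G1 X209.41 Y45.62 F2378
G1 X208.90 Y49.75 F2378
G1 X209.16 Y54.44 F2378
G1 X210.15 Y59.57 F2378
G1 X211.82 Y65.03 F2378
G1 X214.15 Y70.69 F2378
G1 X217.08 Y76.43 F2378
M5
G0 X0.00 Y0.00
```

Each laser-on run becomes one SVG element. Flip Y back into SVG space with y_svg = 132.56 − y_machine.

Run 1: the run's S363 means `#ff0000` (score). The run returns to its start, so emit a `<polygon>` with points (Y-flipped): 54.35,38.10 141.98,38.10 141.98,84.55 54.35,84.55.

Run 2: S927 ⇒ cut layer `#008000`. The run returns to its start, so emit a `<polygon>` with points (Y-flipped): 170.92,18.67 186.66,43.03 168.36,65.52 141.31,55.07 142.89,26.11.

Run 3: S363 ⇒ score layer `#ff0000`. The run is open, so emit a `<polyline>` with points (Y-flipped): 212.91,93.02 210.73,90.38 209.41,86.94 208.90,82.81 209.16,78.12 210.15,72.99 211.82,67.53 214.15,61.87 217.08,56.13.

<svg xmlns="http://www.w3.org/2000/svg" width="249.23mm" height="132.56mm" viewBox="0 0 249.23 132.56">
  <polygon points="54.35,38.10 141.98,38.10 141.98,84.55 54.35,84.55" fill="none" stroke="#ff0000"/>
  <polygon points="170.92,18.67 186.66,43.03 168.36,65.52 141.31,55.07 142.89,26.11" fill="none" stroke="#008000"/>
  <polyline points="212.91,93.02 210.73,90.38 209.41,86.94 208.90,82.81 209.16,78.12 210.15,72.99 211.82,67.53 214.15,61.87 217.08,56.13" fill="none" stroke="#ff0000"/>
</svg>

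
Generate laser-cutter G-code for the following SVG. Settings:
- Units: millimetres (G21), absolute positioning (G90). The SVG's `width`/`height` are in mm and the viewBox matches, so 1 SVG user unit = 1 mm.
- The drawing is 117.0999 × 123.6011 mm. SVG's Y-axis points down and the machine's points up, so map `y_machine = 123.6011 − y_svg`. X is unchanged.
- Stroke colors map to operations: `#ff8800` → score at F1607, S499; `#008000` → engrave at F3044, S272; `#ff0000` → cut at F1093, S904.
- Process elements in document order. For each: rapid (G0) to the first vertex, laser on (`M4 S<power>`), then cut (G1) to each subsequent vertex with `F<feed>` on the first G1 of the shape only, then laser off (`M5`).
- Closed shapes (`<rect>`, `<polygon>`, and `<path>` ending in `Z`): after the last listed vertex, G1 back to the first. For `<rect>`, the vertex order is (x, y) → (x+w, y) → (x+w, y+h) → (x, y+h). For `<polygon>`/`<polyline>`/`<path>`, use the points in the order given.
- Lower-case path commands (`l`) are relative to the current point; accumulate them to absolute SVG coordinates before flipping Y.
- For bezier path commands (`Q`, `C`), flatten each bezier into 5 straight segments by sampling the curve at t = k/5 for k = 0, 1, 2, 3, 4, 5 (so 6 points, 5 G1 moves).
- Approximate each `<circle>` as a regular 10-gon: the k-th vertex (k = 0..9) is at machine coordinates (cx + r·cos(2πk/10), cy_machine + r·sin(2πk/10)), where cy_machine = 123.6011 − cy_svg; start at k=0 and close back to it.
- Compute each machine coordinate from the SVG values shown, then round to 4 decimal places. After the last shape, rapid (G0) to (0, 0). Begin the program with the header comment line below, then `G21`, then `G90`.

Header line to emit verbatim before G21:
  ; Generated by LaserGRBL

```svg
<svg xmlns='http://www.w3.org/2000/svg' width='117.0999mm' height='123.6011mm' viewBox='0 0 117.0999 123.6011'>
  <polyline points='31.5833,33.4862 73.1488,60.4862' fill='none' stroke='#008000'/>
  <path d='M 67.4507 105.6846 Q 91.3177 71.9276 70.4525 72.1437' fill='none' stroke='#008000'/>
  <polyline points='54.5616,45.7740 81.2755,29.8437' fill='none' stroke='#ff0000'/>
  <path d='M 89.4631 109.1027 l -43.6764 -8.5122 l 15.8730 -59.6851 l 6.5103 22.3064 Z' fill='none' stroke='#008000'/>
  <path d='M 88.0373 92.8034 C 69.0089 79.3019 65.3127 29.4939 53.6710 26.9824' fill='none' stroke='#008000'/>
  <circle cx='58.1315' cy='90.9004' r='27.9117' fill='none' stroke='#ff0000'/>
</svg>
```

; Generated by LaserGRBL
G21
G90
G0 X31.5833 Y90.1149
M4 S272
G1 X73.1488 Y63.1149 F3044
M5
G0 X67.4507 Y17.9165
M4 S272
G1 X75.2082 Y30.0604 F3044
G1 X79.3871 Y39.4864
G1 X79.9875 Y46.1946
G1 X77.0093 Y50.1849
G1 X70.4525 Y51.4574
M5
G0 X54.5616 Y77.8271
M4 S904
G1 X81.2755 Y93.7574 F1093
M5
G0 X89.4631 Y14.4984
M4 S272
G1 X45.7867 Y23.0106 F3044
G1 X61.6597 Y82.6957
G1 X68.1700 Y60.3893
G1 X89.4631 Y14.4984
M5
G0 X88.0373 Y30.7977
M4 S272
G1 X78.2739 Y42.5866 F3044
G1 X71.0729 Y59.0760
G1 X65.3170 Y76.2532
G1 X59.8888 Y90.1050
G1 X53.6710 Y96.6187
M5
G0 X86.0432 Y32.7007
M4 S904
G1 X80.7125 Y49.1068 F1093
G1 X66.7567 Y59.2463
G1 X49.5063 Y59.2463
G1 X35.5505 Y49.1068
G1 X30.2198 Y32.7007
G1 X35.5505 Y16.2946
G1 X49.5063 Y6.1551
G1 X66.7567 Y6.1551
G1 X80.7125 Y16.2946
G1 X86.0432 Y32.7007
M5
G0 X0.0000 Y0.0000

Since the viewBox matches the mm dimensions, user units are millimetres directly. The only transform is the Y-flip y_m = 123.6011 − y_svg.

Shape 1 is a line segment drawn with `<polyline>`. Its stroke #008000 means engrave at S272, F3044. After flipping Y the toolpath is (31.5833,90.1149) → (73.1488,63.1149).

Shape 2 is a quadratic bezier drawn with `<path>`. Its stroke #008000 means engrave at S272, F3044. After flipping Y the toolpath is (67.4507,17.9165) → (75.2082,30.0604) → (79.3871,39.4864) → (79.9875,46.1946) → (77.0093,50.1849) → (70.4525,51.4574).

Shape 3 is a line segment drawn with `<polyline>`. Its stroke #ff0000 means cut at S904, F1093. After flipping Y the toolpath is (54.5616,77.8271) → (81.2755,93.7574).

Shape 4 is a closed polygon drawn with `<path>`. Its stroke #008000 means engrave at S272, F3044. After flipping Y the toolpath is (89.4631,14.4984) → (45.7867,23.0106) → (61.6597,82.6957) → (68.1700,60.3893) → (89.4631,14.4984), returning to the start.

Shape 5 is a cubic bezier drawn with `<path>`. Its stroke #008000 means engrave at S272, F3044. After flipping Y the toolpath is (88.0373,30.7977) → (78.2739,42.5866) → (71.0729,59.0760) → (65.3170,76.2532) → (59.8888,90.1050) → (53.6710,96.6187).

Shape 6 is a circle drawn with `<circle>`. Its stroke #ff0000 means cut at S904, F1093. After flipping Y the toolpath is (86.0432,32.7007) → (80.7125,49.1068) → (66.7567,59.2463) → (49.5063,59.2463) → (35.5505,49.1068) → (30.2198,32.7007) → (35.5505,16.2946) → (49.5063,6.1551) → (66.7567,6.1551) → (80.7125,16.2946) → (86.0432,32.7007), returning to the start.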